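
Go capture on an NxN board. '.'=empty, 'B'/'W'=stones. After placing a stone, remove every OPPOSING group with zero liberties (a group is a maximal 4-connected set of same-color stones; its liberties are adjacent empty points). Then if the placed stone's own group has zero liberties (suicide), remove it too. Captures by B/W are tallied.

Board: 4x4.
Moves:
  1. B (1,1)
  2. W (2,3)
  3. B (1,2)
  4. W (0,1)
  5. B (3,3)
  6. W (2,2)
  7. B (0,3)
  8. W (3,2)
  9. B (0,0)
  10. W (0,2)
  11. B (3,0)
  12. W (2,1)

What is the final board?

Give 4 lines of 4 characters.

Answer: B..B
.BB.
.WWW
B.W.

Derivation:
Move 1: B@(1,1) -> caps B=0 W=0
Move 2: W@(2,3) -> caps B=0 W=0
Move 3: B@(1,2) -> caps B=0 W=0
Move 4: W@(0,1) -> caps B=0 W=0
Move 5: B@(3,3) -> caps B=0 W=0
Move 6: W@(2,2) -> caps B=0 W=0
Move 7: B@(0,3) -> caps B=0 W=0
Move 8: W@(3,2) -> caps B=0 W=1
Move 9: B@(0,0) -> caps B=0 W=1
Move 10: W@(0,2) -> caps B=0 W=1
Move 11: B@(3,0) -> caps B=0 W=1
Move 12: W@(2,1) -> caps B=0 W=1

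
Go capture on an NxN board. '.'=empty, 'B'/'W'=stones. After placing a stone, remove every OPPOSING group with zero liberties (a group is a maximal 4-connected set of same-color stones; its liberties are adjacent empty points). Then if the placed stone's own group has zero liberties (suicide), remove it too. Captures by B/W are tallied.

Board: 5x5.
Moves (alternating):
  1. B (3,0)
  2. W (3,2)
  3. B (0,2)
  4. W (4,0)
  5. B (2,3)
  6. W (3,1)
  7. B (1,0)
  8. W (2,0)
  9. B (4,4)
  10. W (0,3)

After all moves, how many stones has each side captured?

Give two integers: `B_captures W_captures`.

Move 1: B@(3,0) -> caps B=0 W=0
Move 2: W@(3,2) -> caps B=0 W=0
Move 3: B@(0,2) -> caps B=0 W=0
Move 4: W@(4,0) -> caps B=0 W=0
Move 5: B@(2,3) -> caps B=0 W=0
Move 6: W@(3,1) -> caps B=0 W=0
Move 7: B@(1,0) -> caps B=0 W=0
Move 8: W@(2,0) -> caps B=0 W=1
Move 9: B@(4,4) -> caps B=0 W=1
Move 10: W@(0,3) -> caps B=0 W=1

Answer: 0 1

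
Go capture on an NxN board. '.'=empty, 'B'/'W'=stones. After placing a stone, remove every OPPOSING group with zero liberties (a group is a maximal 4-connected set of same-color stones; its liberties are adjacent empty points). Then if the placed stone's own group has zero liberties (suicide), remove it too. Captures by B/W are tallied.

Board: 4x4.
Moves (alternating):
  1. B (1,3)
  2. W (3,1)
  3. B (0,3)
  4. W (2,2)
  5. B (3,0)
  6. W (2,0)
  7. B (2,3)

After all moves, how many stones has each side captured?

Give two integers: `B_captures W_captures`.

Move 1: B@(1,3) -> caps B=0 W=0
Move 2: W@(3,1) -> caps B=0 W=0
Move 3: B@(0,3) -> caps B=0 W=0
Move 4: W@(2,2) -> caps B=0 W=0
Move 5: B@(3,0) -> caps B=0 W=0
Move 6: W@(2,0) -> caps B=0 W=1
Move 7: B@(2,3) -> caps B=0 W=1

Answer: 0 1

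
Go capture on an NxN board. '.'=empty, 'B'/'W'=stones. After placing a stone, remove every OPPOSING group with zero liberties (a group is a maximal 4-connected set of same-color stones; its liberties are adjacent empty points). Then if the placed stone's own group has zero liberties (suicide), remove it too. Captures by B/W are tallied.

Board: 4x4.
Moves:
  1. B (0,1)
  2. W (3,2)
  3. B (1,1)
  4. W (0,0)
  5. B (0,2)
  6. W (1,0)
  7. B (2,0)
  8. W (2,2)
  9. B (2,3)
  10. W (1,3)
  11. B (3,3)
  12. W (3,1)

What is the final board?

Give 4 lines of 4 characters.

Move 1: B@(0,1) -> caps B=0 W=0
Move 2: W@(3,2) -> caps B=0 W=0
Move 3: B@(1,1) -> caps B=0 W=0
Move 4: W@(0,0) -> caps B=0 W=0
Move 5: B@(0,2) -> caps B=0 W=0
Move 6: W@(1,0) -> caps B=0 W=0
Move 7: B@(2,0) -> caps B=2 W=0
Move 8: W@(2,2) -> caps B=2 W=0
Move 9: B@(2,3) -> caps B=2 W=0
Move 10: W@(1,3) -> caps B=2 W=0
Move 11: B@(3,3) -> caps B=2 W=0
Move 12: W@(3,1) -> caps B=2 W=0

Answer: .BB.
.B.W
B.W.
.WW.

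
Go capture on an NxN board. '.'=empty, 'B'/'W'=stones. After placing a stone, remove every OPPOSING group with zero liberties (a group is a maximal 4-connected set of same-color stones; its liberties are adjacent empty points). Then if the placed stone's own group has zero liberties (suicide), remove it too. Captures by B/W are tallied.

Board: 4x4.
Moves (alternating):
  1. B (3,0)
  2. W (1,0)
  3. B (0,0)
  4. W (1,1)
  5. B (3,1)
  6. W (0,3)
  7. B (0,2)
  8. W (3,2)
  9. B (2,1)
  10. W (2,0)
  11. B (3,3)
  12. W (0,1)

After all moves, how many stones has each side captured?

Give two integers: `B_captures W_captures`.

Answer: 0 1

Derivation:
Move 1: B@(3,0) -> caps B=0 W=0
Move 2: W@(1,0) -> caps B=0 W=0
Move 3: B@(0,0) -> caps B=0 W=0
Move 4: W@(1,1) -> caps B=0 W=0
Move 5: B@(3,1) -> caps B=0 W=0
Move 6: W@(0,3) -> caps B=0 W=0
Move 7: B@(0,2) -> caps B=0 W=0
Move 8: W@(3,2) -> caps B=0 W=0
Move 9: B@(2,1) -> caps B=0 W=0
Move 10: W@(2,0) -> caps B=0 W=0
Move 11: B@(3,3) -> caps B=0 W=0
Move 12: W@(0,1) -> caps B=0 W=1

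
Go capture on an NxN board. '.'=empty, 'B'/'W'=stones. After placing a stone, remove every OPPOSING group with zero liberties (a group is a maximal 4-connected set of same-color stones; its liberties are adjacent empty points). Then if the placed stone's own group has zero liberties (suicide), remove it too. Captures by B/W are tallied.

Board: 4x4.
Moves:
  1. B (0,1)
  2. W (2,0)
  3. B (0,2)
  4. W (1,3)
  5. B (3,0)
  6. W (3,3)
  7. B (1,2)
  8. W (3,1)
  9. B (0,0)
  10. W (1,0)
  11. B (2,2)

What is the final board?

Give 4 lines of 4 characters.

Answer: BBB.
W.BW
W.B.
.W.W

Derivation:
Move 1: B@(0,1) -> caps B=0 W=0
Move 2: W@(2,0) -> caps B=0 W=0
Move 3: B@(0,2) -> caps B=0 W=0
Move 4: W@(1,3) -> caps B=0 W=0
Move 5: B@(3,0) -> caps B=0 W=0
Move 6: W@(3,3) -> caps B=0 W=0
Move 7: B@(1,2) -> caps B=0 W=0
Move 8: W@(3,1) -> caps B=0 W=1
Move 9: B@(0,0) -> caps B=0 W=1
Move 10: W@(1,0) -> caps B=0 W=1
Move 11: B@(2,2) -> caps B=0 W=1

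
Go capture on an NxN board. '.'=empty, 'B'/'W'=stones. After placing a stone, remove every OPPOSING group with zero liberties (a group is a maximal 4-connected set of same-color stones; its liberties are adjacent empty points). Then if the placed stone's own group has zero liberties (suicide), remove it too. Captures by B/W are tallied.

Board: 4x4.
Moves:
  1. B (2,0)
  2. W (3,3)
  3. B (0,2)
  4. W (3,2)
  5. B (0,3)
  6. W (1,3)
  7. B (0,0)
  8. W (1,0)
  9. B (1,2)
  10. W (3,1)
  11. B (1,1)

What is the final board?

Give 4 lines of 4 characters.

Answer: B.BB
.BBW
B...
.WWW

Derivation:
Move 1: B@(2,0) -> caps B=0 W=0
Move 2: W@(3,3) -> caps B=0 W=0
Move 3: B@(0,2) -> caps B=0 W=0
Move 4: W@(3,2) -> caps B=0 W=0
Move 5: B@(0,3) -> caps B=0 W=0
Move 6: W@(1,3) -> caps B=0 W=0
Move 7: B@(0,0) -> caps B=0 W=0
Move 8: W@(1,0) -> caps B=0 W=0
Move 9: B@(1,2) -> caps B=0 W=0
Move 10: W@(3,1) -> caps B=0 W=0
Move 11: B@(1,1) -> caps B=1 W=0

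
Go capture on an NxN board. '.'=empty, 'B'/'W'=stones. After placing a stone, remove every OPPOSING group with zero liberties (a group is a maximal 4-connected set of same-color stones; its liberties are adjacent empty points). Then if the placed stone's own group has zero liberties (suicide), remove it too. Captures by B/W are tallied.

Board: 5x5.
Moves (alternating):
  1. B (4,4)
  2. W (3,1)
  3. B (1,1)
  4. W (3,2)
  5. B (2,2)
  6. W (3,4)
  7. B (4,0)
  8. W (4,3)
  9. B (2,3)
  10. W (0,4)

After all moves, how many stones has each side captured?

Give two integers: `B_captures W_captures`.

Move 1: B@(4,4) -> caps B=0 W=0
Move 2: W@(3,1) -> caps B=0 W=0
Move 3: B@(1,1) -> caps B=0 W=0
Move 4: W@(3,2) -> caps B=0 W=0
Move 5: B@(2,2) -> caps B=0 W=0
Move 6: W@(3,4) -> caps B=0 W=0
Move 7: B@(4,0) -> caps B=0 W=0
Move 8: W@(4,3) -> caps B=0 W=1
Move 9: B@(2,3) -> caps B=0 W=1
Move 10: W@(0,4) -> caps B=0 W=1

Answer: 0 1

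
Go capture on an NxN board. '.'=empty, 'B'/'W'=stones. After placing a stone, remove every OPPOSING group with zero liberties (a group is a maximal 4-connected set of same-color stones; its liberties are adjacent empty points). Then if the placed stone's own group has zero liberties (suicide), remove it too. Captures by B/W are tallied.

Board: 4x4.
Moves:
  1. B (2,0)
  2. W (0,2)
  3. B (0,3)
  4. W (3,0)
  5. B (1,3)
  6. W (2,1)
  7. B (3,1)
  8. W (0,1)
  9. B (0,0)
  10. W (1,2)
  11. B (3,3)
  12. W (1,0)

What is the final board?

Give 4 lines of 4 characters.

Move 1: B@(2,0) -> caps B=0 W=0
Move 2: W@(0,2) -> caps B=0 W=0
Move 3: B@(0,3) -> caps B=0 W=0
Move 4: W@(3,0) -> caps B=0 W=0
Move 5: B@(1,3) -> caps B=0 W=0
Move 6: W@(2,1) -> caps B=0 W=0
Move 7: B@(3,1) -> caps B=1 W=0
Move 8: W@(0,1) -> caps B=1 W=0
Move 9: B@(0,0) -> caps B=1 W=0
Move 10: W@(1,2) -> caps B=1 W=0
Move 11: B@(3,3) -> caps B=1 W=0
Move 12: W@(1,0) -> caps B=1 W=1

Answer: .WWB
W.WB
BW..
.B.B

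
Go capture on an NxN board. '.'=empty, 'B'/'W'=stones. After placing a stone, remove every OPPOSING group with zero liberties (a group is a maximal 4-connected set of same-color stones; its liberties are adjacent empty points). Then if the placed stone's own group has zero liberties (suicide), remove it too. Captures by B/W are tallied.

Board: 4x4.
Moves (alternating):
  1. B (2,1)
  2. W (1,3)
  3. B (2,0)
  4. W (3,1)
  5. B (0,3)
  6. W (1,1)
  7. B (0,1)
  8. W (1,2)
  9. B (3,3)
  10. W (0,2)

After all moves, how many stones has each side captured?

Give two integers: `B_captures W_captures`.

Answer: 0 1

Derivation:
Move 1: B@(2,1) -> caps B=0 W=0
Move 2: W@(1,3) -> caps B=0 W=0
Move 3: B@(2,0) -> caps B=0 W=0
Move 4: W@(3,1) -> caps B=0 W=0
Move 5: B@(0,3) -> caps B=0 W=0
Move 6: W@(1,1) -> caps B=0 W=0
Move 7: B@(0,1) -> caps B=0 W=0
Move 8: W@(1,2) -> caps B=0 W=0
Move 9: B@(3,3) -> caps B=0 W=0
Move 10: W@(0,2) -> caps B=0 W=1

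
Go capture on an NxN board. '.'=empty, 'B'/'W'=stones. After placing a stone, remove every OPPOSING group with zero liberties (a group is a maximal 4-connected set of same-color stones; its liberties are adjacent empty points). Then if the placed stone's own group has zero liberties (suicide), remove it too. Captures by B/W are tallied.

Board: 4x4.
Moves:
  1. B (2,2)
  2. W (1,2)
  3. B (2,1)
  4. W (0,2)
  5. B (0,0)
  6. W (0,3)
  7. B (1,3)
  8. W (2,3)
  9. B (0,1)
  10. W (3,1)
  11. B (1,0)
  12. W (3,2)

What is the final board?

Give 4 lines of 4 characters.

Answer: BBWW
B.W.
.BBW
.WW.

Derivation:
Move 1: B@(2,2) -> caps B=0 W=0
Move 2: W@(1,2) -> caps B=0 W=0
Move 3: B@(2,1) -> caps B=0 W=0
Move 4: W@(0,2) -> caps B=0 W=0
Move 5: B@(0,0) -> caps B=0 W=0
Move 6: W@(0,3) -> caps B=0 W=0
Move 7: B@(1,3) -> caps B=0 W=0
Move 8: W@(2,3) -> caps B=0 W=1
Move 9: B@(0,1) -> caps B=0 W=1
Move 10: W@(3,1) -> caps B=0 W=1
Move 11: B@(1,0) -> caps B=0 W=1
Move 12: W@(3,2) -> caps B=0 W=1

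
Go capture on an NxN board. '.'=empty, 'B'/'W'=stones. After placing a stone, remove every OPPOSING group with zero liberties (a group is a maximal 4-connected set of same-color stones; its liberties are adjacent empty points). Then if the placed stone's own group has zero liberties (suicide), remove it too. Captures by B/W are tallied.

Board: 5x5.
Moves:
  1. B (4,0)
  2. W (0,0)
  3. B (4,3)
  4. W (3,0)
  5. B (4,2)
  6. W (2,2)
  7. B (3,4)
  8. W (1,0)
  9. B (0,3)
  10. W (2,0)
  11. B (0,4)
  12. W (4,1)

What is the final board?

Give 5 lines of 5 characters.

Answer: W..BB
W....
W.W..
W...B
.WBB.

Derivation:
Move 1: B@(4,0) -> caps B=0 W=0
Move 2: W@(0,0) -> caps B=0 W=0
Move 3: B@(4,3) -> caps B=0 W=0
Move 4: W@(3,0) -> caps B=0 W=0
Move 5: B@(4,2) -> caps B=0 W=0
Move 6: W@(2,2) -> caps B=0 W=0
Move 7: B@(3,4) -> caps B=0 W=0
Move 8: W@(1,0) -> caps B=0 W=0
Move 9: B@(0,3) -> caps B=0 W=0
Move 10: W@(2,0) -> caps B=0 W=0
Move 11: B@(0,4) -> caps B=0 W=0
Move 12: W@(4,1) -> caps B=0 W=1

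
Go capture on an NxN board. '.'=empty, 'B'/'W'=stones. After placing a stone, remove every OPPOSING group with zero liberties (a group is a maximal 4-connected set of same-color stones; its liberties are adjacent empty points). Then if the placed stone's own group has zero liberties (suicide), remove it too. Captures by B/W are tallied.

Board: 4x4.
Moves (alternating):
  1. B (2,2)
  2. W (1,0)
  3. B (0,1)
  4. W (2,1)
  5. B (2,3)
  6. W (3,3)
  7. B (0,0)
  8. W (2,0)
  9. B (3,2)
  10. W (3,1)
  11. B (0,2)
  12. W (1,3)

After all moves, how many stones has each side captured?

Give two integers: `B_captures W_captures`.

Move 1: B@(2,2) -> caps B=0 W=0
Move 2: W@(1,0) -> caps B=0 W=0
Move 3: B@(0,1) -> caps B=0 W=0
Move 4: W@(2,1) -> caps B=0 W=0
Move 5: B@(2,3) -> caps B=0 W=0
Move 6: W@(3,3) -> caps B=0 W=0
Move 7: B@(0,0) -> caps B=0 W=0
Move 8: W@(2,0) -> caps B=0 W=0
Move 9: B@(3,2) -> caps B=1 W=0
Move 10: W@(3,1) -> caps B=1 W=0
Move 11: B@(0,2) -> caps B=1 W=0
Move 12: W@(1,3) -> caps B=1 W=0

Answer: 1 0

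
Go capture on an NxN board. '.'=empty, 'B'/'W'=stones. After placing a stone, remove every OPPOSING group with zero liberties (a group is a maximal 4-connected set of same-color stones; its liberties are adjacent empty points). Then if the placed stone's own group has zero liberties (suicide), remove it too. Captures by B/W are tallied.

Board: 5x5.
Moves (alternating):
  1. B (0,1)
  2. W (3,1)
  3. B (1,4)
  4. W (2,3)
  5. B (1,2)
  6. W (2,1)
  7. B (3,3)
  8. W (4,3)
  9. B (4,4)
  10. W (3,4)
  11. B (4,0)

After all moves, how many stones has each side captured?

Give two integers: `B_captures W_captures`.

Move 1: B@(0,1) -> caps B=0 W=0
Move 2: W@(3,1) -> caps B=0 W=0
Move 3: B@(1,4) -> caps B=0 W=0
Move 4: W@(2,3) -> caps B=0 W=0
Move 5: B@(1,2) -> caps B=0 W=0
Move 6: W@(2,1) -> caps B=0 W=0
Move 7: B@(3,3) -> caps B=0 W=0
Move 8: W@(4,3) -> caps B=0 W=0
Move 9: B@(4,4) -> caps B=0 W=0
Move 10: W@(3,4) -> caps B=0 W=1
Move 11: B@(4,0) -> caps B=0 W=1

Answer: 0 1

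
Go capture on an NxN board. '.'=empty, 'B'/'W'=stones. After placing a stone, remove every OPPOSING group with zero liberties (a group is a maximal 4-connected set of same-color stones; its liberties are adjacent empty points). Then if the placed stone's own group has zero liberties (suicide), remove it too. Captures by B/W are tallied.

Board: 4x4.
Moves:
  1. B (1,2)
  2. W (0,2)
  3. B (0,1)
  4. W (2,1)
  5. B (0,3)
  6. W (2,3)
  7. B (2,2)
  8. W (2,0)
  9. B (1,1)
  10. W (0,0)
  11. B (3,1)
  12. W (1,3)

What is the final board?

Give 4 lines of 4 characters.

Move 1: B@(1,2) -> caps B=0 W=0
Move 2: W@(0,2) -> caps B=0 W=0
Move 3: B@(0,1) -> caps B=0 W=0
Move 4: W@(2,1) -> caps B=0 W=0
Move 5: B@(0,3) -> caps B=1 W=0
Move 6: W@(2,3) -> caps B=1 W=0
Move 7: B@(2,2) -> caps B=1 W=0
Move 8: W@(2,0) -> caps B=1 W=0
Move 9: B@(1,1) -> caps B=1 W=0
Move 10: W@(0,0) -> caps B=1 W=0
Move 11: B@(3,1) -> caps B=1 W=0
Move 12: W@(1,3) -> caps B=1 W=0

Answer: WB.B
.BBW
WWBW
.B..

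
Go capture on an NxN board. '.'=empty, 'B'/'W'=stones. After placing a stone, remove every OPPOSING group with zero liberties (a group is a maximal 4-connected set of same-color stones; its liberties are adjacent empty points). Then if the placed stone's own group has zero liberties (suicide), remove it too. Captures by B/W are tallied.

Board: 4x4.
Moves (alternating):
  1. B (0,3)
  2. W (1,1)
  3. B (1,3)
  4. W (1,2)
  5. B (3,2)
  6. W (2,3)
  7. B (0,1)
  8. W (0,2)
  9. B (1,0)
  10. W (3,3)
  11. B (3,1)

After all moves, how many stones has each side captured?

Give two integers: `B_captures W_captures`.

Answer: 0 2

Derivation:
Move 1: B@(0,3) -> caps B=0 W=0
Move 2: W@(1,1) -> caps B=0 W=0
Move 3: B@(1,3) -> caps B=0 W=0
Move 4: W@(1,2) -> caps B=0 W=0
Move 5: B@(3,2) -> caps B=0 W=0
Move 6: W@(2,3) -> caps B=0 W=0
Move 7: B@(0,1) -> caps B=0 W=0
Move 8: W@(0,2) -> caps B=0 W=2
Move 9: B@(1,0) -> caps B=0 W=2
Move 10: W@(3,3) -> caps B=0 W=2
Move 11: B@(3,1) -> caps B=0 W=2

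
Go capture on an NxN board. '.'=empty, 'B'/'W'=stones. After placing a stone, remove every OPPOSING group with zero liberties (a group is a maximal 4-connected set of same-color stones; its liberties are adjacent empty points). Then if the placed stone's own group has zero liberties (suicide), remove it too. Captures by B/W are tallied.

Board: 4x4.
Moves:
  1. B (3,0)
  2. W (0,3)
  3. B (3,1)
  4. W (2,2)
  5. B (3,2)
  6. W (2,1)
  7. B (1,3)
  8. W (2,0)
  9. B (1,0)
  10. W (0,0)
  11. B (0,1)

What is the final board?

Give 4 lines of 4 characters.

Answer: .B.W
B..B
WWW.
BBB.

Derivation:
Move 1: B@(3,0) -> caps B=0 W=0
Move 2: W@(0,3) -> caps B=0 W=0
Move 3: B@(3,1) -> caps B=0 W=0
Move 4: W@(2,2) -> caps B=0 W=0
Move 5: B@(3,2) -> caps B=0 W=0
Move 6: W@(2,1) -> caps B=0 W=0
Move 7: B@(1,3) -> caps B=0 W=0
Move 8: W@(2,0) -> caps B=0 W=0
Move 9: B@(1,0) -> caps B=0 W=0
Move 10: W@(0,0) -> caps B=0 W=0
Move 11: B@(0,1) -> caps B=1 W=0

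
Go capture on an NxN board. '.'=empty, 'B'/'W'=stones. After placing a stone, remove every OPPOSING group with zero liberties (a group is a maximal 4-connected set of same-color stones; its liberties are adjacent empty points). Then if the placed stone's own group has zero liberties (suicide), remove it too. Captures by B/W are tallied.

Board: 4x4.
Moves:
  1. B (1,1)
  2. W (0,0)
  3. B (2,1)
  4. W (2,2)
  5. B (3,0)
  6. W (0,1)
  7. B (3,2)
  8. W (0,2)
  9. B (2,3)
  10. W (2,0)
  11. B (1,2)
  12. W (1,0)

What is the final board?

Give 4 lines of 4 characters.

Answer: WWW.
WBB.
WB.B
B.B.

Derivation:
Move 1: B@(1,1) -> caps B=0 W=0
Move 2: W@(0,0) -> caps B=0 W=0
Move 3: B@(2,1) -> caps B=0 W=0
Move 4: W@(2,2) -> caps B=0 W=0
Move 5: B@(3,0) -> caps B=0 W=0
Move 6: W@(0,1) -> caps B=0 W=0
Move 7: B@(3,2) -> caps B=0 W=0
Move 8: W@(0,2) -> caps B=0 W=0
Move 9: B@(2,3) -> caps B=0 W=0
Move 10: W@(2,0) -> caps B=0 W=0
Move 11: B@(1,2) -> caps B=1 W=0
Move 12: W@(1,0) -> caps B=1 W=0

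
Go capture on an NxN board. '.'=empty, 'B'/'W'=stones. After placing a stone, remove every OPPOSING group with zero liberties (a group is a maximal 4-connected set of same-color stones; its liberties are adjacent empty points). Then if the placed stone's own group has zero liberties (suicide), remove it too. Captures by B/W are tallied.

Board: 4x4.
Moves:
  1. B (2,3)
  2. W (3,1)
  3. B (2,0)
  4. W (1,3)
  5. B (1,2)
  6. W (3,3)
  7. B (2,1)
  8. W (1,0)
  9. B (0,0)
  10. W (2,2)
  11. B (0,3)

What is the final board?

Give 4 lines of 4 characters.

Answer: B..B
W.BW
BBW.
.W.W

Derivation:
Move 1: B@(2,3) -> caps B=0 W=0
Move 2: W@(3,1) -> caps B=0 W=0
Move 3: B@(2,0) -> caps B=0 W=0
Move 4: W@(1,3) -> caps B=0 W=0
Move 5: B@(1,2) -> caps B=0 W=0
Move 6: W@(3,3) -> caps B=0 W=0
Move 7: B@(2,1) -> caps B=0 W=0
Move 8: W@(1,0) -> caps B=0 W=0
Move 9: B@(0,0) -> caps B=0 W=0
Move 10: W@(2,2) -> caps B=0 W=1
Move 11: B@(0,3) -> caps B=0 W=1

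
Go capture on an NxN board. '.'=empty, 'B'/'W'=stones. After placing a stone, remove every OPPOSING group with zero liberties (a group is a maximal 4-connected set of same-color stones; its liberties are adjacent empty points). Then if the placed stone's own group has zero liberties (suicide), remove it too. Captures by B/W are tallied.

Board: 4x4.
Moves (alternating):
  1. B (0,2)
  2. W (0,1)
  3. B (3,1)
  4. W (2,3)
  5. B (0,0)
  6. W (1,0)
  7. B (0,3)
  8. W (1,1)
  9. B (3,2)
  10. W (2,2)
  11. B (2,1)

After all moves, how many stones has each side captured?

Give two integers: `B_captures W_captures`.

Answer: 0 1

Derivation:
Move 1: B@(0,2) -> caps B=0 W=0
Move 2: W@(0,1) -> caps B=0 W=0
Move 3: B@(3,1) -> caps B=0 W=0
Move 4: W@(2,3) -> caps B=0 W=0
Move 5: B@(0,0) -> caps B=0 W=0
Move 6: W@(1,0) -> caps B=0 W=1
Move 7: B@(0,3) -> caps B=0 W=1
Move 8: W@(1,1) -> caps B=0 W=1
Move 9: B@(3,2) -> caps B=0 W=1
Move 10: W@(2,2) -> caps B=0 W=1
Move 11: B@(2,1) -> caps B=0 W=1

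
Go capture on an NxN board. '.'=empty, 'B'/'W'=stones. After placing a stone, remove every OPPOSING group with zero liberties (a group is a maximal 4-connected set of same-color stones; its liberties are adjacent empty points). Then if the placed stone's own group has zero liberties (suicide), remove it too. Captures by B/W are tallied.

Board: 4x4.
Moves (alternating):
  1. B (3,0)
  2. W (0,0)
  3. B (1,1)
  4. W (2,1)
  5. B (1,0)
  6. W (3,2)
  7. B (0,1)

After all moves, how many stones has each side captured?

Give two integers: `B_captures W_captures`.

Move 1: B@(3,0) -> caps B=0 W=0
Move 2: W@(0,0) -> caps B=0 W=0
Move 3: B@(1,1) -> caps B=0 W=0
Move 4: W@(2,1) -> caps B=0 W=0
Move 5: B@(1,0) -> caps B=0 W=0
Move 6: W@(3,2) -> caps B=0 W=0
Move 7: B@(0,1) -> caps B=1 W=0

Answer: 1 0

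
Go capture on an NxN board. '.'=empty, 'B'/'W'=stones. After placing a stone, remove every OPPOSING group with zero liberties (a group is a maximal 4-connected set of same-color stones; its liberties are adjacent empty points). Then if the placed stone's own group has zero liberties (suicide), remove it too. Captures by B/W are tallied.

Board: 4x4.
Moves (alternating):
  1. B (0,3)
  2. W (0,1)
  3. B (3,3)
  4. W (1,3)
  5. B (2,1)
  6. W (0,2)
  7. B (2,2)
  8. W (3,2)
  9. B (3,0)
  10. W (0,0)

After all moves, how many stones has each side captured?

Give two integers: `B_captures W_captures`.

Answer: 0 1

Derivation:
Move 1: B@(0,3) -> caps B=0 W=0
Move 2: W@(0,1) -> caps B=0 W=0
Move 3: B@(3,3) -> caps B=0 W=0
Move 4: W@(1,3) -> caps B=0 W=0
Move 5: B@(2,1) -> caps B=0 W=0
Move 6: W@(0,2) -> caps B=0 W=1
Move 7: B@(2,2) -> caps B=0 W=1
Move 8: W@(3,2) -> caps B=0 W=1
Move 9: B@(3,0) -> caps B=0 W=1
Move 10: W@(0,0) -> caps B=0 W=1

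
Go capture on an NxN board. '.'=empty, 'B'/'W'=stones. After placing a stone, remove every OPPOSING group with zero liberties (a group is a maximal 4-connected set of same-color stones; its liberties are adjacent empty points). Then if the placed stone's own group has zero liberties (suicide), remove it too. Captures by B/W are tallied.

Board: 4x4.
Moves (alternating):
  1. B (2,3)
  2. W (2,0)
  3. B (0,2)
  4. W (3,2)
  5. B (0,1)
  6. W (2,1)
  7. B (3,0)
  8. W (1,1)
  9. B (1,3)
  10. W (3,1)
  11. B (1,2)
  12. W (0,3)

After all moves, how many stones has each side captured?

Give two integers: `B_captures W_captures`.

Move 1: B@(2,3) -> caps B=0 W=0
Move 2: W@(2,0) -> caps B=0 W=0
Move 3: B@(0,2) -> caps B=0 W=0
Move 4: W@(3,2) -> caps B=0 W=0
Move 5: B@(0,1) -> caps B=0 W=0
Move 6: W@(2,1) -> caps B=0 W=0
Move 7: B@(3,0) -> caps B=0 W=0
Move 8: W@(1,1) -> caps B=0 W=0
Move 9: B@(1,3) -> caps B=0 W=0
Move 10: W@(3,1) -> caps B=0 W=1
Move 11: B@(1,2) -> caps B=0 W=1
Move 12: W@(0,3) -> caps B=0 W=1

Answer: 0 1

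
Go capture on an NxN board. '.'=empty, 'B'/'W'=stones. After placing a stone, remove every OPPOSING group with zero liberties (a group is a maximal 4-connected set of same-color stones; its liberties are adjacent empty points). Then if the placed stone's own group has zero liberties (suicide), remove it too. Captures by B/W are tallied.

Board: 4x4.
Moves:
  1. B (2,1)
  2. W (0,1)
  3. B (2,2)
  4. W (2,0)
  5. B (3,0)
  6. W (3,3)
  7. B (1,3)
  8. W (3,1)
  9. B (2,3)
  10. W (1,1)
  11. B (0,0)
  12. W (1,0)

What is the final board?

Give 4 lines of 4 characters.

Move 1: B@(2,1) -> caps B=0 W=0
Move 2: W@(0,1) -> caps B=0 W=0
Move 3: B@(2,2) -> caps B=0 W=0
Move 4: W@(2,0) -> caps B=0 W=0
Move 5: B@(3,0) -> caps B=0 W=0
Move 6: W@(3,3) -> caps B=0 W=0
Move 7: B@(1,3) -> caps B=0 W=0
Move 8: W@(3,1) -> caps B=0 W=1
Move 9: B@(2,3) -> caps B=0 W=1
Move 10: W@(1,1) -> caps B=0 W=1
Move 11: B@(0,0) -> caps B=0 W=1
Move 12: W@(1,0) -> caps B=0 W=2

Answer: .W..
WW.B
WBBB
.W.W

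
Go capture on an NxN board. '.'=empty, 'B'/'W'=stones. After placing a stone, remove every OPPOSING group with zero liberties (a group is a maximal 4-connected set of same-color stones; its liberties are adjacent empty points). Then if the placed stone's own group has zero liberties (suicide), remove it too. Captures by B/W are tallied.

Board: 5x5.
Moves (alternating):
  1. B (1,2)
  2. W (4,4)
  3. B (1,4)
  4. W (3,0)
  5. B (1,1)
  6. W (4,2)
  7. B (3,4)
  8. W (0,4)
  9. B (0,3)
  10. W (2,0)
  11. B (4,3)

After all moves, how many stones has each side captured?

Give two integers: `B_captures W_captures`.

Answer: 2 0

Derivation:
Move 1: B@(1,2) -> caps B=0 W=0
Move 2: W@(4,4) -> caps B=0 W=0
Move 3: B@(1,4) -> caps B=0 W=0
Move 4: W@(3,0) -> caps B=0 W=0
Move 5: B@(1,1) -> caps B=0 W=0
Move 6: W@(4,2) -> caps B=0 W=0
Move 7: B@(3,4) -> caps B=0 W=0
Move 8: W@(0,4) -> caps B=0 W=0
Move 9: B@(0,3) -> caps B=1 W=0
Move 10: W@(2,0) -> caps B=1 W=0
Move 11: B@(4,3) -> caps B=2 W=0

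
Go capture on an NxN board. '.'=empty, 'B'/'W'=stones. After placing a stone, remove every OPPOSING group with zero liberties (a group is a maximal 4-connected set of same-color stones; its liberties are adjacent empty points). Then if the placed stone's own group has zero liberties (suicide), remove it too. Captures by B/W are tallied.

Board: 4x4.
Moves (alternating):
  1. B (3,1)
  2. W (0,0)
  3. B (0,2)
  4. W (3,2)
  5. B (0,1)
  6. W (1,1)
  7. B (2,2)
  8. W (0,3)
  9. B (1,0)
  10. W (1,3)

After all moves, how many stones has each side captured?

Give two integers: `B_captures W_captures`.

Answer: 1 0

Derivation:
Move 1: B@(3,1) -> caps B=0 W=0
Move 2: W@(0,0) -> caps B=0 W=0
Move 3: B@(0,2) -> caps B=0 W=0
Move 4: W@(3,2) -> caps B=0 W=0
Move 5: B@(0,1) -> caps B=0 W=0
Move 6: W@(1,1) -> caps B=0 W=0
Move 7: B@(2,2) -> caps B=0 W=0
Move 8: W@(0,3) -> caps B=0 W=0
Move 9: B@(1,0) -> caps B=1 W=0
Move 10: W@(1,3) -> caps B=1 W=0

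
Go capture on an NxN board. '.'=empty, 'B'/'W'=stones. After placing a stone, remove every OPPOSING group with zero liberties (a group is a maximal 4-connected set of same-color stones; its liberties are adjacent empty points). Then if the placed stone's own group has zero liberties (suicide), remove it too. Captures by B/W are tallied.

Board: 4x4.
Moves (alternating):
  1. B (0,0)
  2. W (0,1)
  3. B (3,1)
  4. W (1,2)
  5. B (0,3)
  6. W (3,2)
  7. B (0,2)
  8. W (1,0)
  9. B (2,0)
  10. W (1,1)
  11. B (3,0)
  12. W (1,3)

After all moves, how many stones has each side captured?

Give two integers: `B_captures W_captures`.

Move 1: B@(0,0) -> caps B=0 W=0
Move 2: W@(0,1) -> caps B=0 W=0
Move 3: B@(3,1) -> caps B=0 W=0
Move 4: W@(1,2) -> caps B=0 W=0
Move 5: B@(0,3) -> caps B=0 W=0
Move 6: W@(3,2) -> caps B=0 W=0
Move 7: B@(0,2) -> caps B=0 W=0
Move 8: W@(1,0) -> caps B=0 W=1
Move 9: B@(2,0) -> caps B=0 W=1
Move 10: W@(1,1) -> caps B=0 W=1
Move 11: B@(3,0) -> caps B=0 W=1
Move 12: W@(1,3) -> caps B=0 W=3

Answer: 0 3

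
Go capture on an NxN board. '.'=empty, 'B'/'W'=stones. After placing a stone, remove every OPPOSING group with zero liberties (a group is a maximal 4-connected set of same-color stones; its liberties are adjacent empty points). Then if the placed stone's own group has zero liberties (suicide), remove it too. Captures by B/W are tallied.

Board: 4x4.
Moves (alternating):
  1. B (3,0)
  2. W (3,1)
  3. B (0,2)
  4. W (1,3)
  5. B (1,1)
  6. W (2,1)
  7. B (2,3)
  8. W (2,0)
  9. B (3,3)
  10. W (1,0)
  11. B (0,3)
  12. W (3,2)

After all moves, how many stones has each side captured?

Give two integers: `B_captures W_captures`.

Move 1: B@(3,0) -> caps B=0 W=0
Move 2: W@(3,1) -> caps B=0 W=0
Move 3: B@(0,2) -> caps B=0 W=0
Move 4: W@(1,3) -> caps B=0 W=0
Move 5: B@(1,1) -> caps B=0 W=0
Move 6: W@(2,1) -> caps B=0 W=0
Move 7: B@(2,3) -> caps B=0 W=0
Move 8: W@(2,0) -> caps B=0 W=1
Move 9: B@(3,3) -> caps B=0 W=1
Move 10: W@(1,0) -> caps B=0 W=1
Move 11: B@(0,3) -> caps B=0 W=1
Move 12: W@(3,2) -> caps B=0 W=1

Answer: 0 1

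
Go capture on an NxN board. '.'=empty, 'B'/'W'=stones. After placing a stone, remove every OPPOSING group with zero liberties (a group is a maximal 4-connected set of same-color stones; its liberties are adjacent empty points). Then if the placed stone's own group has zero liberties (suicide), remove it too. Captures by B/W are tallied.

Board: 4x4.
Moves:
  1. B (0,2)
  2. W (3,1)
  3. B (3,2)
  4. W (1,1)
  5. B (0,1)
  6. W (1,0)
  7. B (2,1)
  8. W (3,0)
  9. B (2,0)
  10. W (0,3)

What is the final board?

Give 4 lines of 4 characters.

Answer: .BBW
WW..
BB..
..B.

Derivation:
Move 1: B@(0,2) -> caps B=0 W=0
Move 2: W@(3,1) -> caps B=0 W=0
Move 3: B@(3,2) -> caps B=0 W=0
Move 4: W@(1,1) -> caps B=0 W=0
Move 5: B@(0,1) -> caps B=0 W=0
Move 6: W@(1,0) -> caps B=0 W=0
Move 7: B@(2,1) -> caps B=0 W=0
Move 8: W@(3,0) -> caps B=0 W=0
Move 9: B@(2,0) -> caps B=2 W=0
Move 10: W@(0,3) -> caps B=2 W=0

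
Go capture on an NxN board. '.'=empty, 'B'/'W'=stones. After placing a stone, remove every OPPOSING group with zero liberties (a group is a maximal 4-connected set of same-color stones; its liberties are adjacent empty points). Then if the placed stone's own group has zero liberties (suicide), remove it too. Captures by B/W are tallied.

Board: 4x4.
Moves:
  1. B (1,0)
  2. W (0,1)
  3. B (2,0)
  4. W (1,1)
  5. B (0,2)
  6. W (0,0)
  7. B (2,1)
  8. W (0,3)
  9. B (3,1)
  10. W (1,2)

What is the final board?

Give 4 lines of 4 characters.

Move 1: B@(1,0) -> caps B=0 W=0
Move 2: W@(0,1) -> caps B=0 W=0
Move 3: B@(2,0) -> caps B=0 W=0
Move 4: W@(1,1) -> caps B=0 W=0
Move 5: B@(0,2) -> caps B=0 W=0
Move 6: W@(0,0) -> caps B=0 W=0
Move 7: B@(2,1) -> caps B=0 W=0
Move 8: W@(0,3) -> caps B=0 W=0
Move 9: B@(3,1) -> caps B=0 W=0
Move 10: W@(1,2) -> caps B=0 W=1

Answer: WW.W
BWW.
BB..
.B..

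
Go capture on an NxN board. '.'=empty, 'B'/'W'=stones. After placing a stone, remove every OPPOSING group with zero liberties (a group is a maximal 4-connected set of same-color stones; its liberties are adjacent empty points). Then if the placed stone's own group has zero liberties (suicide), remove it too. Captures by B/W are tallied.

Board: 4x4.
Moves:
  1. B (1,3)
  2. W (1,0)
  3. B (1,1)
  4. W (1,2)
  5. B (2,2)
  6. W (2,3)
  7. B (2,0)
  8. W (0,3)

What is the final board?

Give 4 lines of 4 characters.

Move 1: B@(1,3) -> caps B=0 W=0
Move 2: W@(1,0) -> caps B=0 W=0
Move 3: B@(1,1) -> caps B=0 W=0
Move 4: W@(1,2) -> caps B=0 W=0
Move 5: B@(2,2) -> caps B=0 W=0
Move 6: W@(2,3) -> caps B=0 W=0
Move 7: B@(2,0) -> caps B=0 W=0
Move 8: W@(0,3) -> caps B=0 W=1

Answer: ...W
WBW.
B.BW
....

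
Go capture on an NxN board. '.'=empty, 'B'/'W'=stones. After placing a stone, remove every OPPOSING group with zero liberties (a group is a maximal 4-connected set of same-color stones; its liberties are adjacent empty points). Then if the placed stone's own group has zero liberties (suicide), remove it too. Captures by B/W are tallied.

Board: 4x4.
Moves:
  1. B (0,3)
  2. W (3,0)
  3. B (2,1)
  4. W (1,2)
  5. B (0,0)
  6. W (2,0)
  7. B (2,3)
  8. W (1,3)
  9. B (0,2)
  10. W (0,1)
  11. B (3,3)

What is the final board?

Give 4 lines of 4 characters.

Move 1: B@(0,3) -> caps B=0 W=0
Move 2: W@(3,0) -> caps B=0 W=0
Move 3: B@(2,1) -> caps B=0 W=0
Move 4: W@(1,2) -> caps B=0 W=0
Move 5: B@(0,0) -> caps B=0 W=0
Move 6: W@(2,0) -> caps B=0 W=0
Move 7: B@(2,3) -> caps B=0 W=0
Move 8: W@(1,3) -> caps B=0 W=0
Move 9: B@(0,2) -> caps B=0 W=0
Move 10: W@(0,1) -> caps B=0 W=2
Move 11: B@(3,3) -> caps B=0 W=2

Answer: BW..
..WW
WB.B
W..B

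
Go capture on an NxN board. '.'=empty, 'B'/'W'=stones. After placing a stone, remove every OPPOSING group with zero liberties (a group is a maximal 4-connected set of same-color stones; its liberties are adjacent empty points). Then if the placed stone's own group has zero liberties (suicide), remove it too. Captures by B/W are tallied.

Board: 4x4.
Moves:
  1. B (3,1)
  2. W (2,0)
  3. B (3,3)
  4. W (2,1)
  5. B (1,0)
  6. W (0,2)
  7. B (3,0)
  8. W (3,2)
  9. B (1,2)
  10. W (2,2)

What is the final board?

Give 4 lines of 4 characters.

Answer: ..W.
B.B.
WWW.
..WB

Derivation:
Move 1: B@(3,1) -> caps B=0 W=0
Move 2: W@(2,0) -> caps B=0 W=0
Move 3: B@(3,3) -> caps B=0 W=0
Move 4: W@(2,1) -> caps B=0 W=0
Move 5: B@(1,0) -> caps B=0 W=0
Move 6: W@(0,2) -> caps B=0 W=0
Move 7: B@(3,0) -> caps B=0 W=0
Move 8: W@(3,2) -> caps B=0 W=2
Move 9: B@(1,2) -> caps B=0 W=2
Move 10: W@(2,2) -> caps B=0 W=2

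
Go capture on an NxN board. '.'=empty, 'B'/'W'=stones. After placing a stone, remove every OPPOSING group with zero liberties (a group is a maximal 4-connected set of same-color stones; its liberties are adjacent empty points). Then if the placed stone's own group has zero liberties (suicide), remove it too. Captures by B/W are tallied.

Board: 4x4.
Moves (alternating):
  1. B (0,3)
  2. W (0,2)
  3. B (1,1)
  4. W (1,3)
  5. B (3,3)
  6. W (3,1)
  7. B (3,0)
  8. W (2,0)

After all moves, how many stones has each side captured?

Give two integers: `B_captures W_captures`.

Move 1: B@(0,3) -> caps B=0 W=0
Move 2: W@(0,2) -> caps B=0 W=0
Move 3: B@(1,1) -> caps B=0 W=0
Move 4: W@(1,3) -> caps B=0 W=1
Move 5: B@(3,3) -> caps B=0 W=1
Move 6: W@(3,1) -> caps B=0 W=1
Move 7: B@(3,0) -> caps B=0 W=1
Move 8: W@(2,0) -> caps B=0 W=2

Answer: 0 2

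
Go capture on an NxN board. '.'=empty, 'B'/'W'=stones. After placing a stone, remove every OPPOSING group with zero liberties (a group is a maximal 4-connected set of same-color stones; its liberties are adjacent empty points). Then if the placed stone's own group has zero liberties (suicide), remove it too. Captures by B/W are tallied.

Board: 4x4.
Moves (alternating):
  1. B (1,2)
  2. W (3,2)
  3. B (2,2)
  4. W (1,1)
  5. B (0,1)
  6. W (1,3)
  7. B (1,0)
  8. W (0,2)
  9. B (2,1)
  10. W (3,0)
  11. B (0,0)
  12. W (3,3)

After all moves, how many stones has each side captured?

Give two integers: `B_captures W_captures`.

Move 1: B@(1,2) -> caps B=0 W=0
Move 2: W@(3,2) -> caps B=0 W=0
Move 3: B@(2,2) -> caps B=0 W=0
Move 4: W@(1,1) -> caps B=0 W=0
Move 5: B@(0,1) -> caps B=0 W=0
Move 6: W@(1,3) -> caps B=0 W=0
Move 7: B@(1,0) -> caps B=0 W=0
Move 8: W@(0,2) -> caps B=0 W=0
Move 9: B@(2,1) -> caps B=1 W=0
Move 10: W@(3,0) -> caps B=1 W=0
Move 11: B@(0,0) -> caps B=1 W=0
Move 12: W@(3,3) -> caps B=1 W=0

Answer: 1 0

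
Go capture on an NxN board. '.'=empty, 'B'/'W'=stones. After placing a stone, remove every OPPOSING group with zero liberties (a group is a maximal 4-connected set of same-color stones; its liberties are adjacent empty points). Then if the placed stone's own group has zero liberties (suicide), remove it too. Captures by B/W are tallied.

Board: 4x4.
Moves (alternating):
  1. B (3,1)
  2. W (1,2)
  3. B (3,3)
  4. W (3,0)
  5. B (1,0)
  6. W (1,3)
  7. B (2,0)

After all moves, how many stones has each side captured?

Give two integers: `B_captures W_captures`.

Move 1: B@(3,1) -> caps B=0 W=0
Move 2: W@(1,2) -> caps B=0 W=0
Move 3: B@(3,3) -> caps B=0 W=0
Move 4: W@(3,0) -> caps B=0 W=0
Move 5: B@(1,0) -> caps B=0 W=0
Move 6: W@(1,3) -> caps B=0 W=0
Move 7: B@(2,0) -> caps B=1 W=0

Answer: 1 0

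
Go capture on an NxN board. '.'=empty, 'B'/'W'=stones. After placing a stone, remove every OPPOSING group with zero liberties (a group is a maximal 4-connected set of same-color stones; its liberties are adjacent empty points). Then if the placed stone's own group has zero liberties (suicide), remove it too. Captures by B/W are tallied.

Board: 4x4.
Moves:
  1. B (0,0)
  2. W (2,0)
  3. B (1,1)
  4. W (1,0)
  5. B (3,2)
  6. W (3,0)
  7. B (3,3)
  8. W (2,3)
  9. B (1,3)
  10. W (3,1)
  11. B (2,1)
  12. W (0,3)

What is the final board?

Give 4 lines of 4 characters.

Move 1: B@(0,0) -> caps B=0 W=0
Move 2: W@(2,0) -> caps B=0 W=0
Move 3: B@(1,1) -> caps B=0 W=0
Move 4: W@(1,0) -> caps B=0 W=0
Move 5: B@(3,2) -> caps B=0 W=0
Move 6: W@(3,0) -> caps B=0 W=0
Move 7: B@(3,3) -> caps B=0 W=0
Move 8: W@(2,3) -> caps B=0 W=0
Move 9: B@(1,3) -> caps B=0 W=0
Move 10: W@(3,1) -> caps B=0 W=0
Move 11: B@(2,1) -> caps B=4 W=0
Move 12: W@(0,3) -> caps B=4 W=0

Answer: B..W
.B.B
.B.W
..BB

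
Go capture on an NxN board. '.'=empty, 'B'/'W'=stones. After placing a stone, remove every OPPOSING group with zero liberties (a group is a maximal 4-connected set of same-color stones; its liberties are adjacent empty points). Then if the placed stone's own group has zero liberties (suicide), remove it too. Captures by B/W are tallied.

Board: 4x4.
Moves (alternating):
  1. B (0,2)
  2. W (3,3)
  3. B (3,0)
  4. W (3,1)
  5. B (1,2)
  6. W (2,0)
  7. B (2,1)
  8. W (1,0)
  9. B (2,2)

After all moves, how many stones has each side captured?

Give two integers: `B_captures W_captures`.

Move 1: B@(0,2) -> caps B=0 W=0
Move 2: W@(3,3) -> caps B=0 W=0
Move 3: B@(3,0) -> caps B=0 W=0
Move 4: W@(3,1) -> caps B=0 W=0
Move 5: B@(1,2) -> caps B=0 W=0
Move 6: W@(2,0) -> caps B=0 W=1
Move 7: B@(2,1) -> caps B=0 W=1
Move 8: W@(1,0) -> caps B=0 W=1
Move 9: B@(2,2) -> caps B=0 W=1

Answer: 0 1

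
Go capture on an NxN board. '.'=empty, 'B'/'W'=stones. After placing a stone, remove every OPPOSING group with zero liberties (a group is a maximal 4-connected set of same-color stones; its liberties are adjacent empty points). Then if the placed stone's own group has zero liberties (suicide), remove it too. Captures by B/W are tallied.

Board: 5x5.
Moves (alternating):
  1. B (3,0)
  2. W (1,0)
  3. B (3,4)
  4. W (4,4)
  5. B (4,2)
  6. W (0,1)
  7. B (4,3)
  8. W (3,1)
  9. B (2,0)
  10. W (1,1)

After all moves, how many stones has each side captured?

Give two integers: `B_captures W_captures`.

Move 1: B@(3,0) -> caps B=0 W=0
Move 2: W@(1,0) -> caps B=0 W=0
Move 3: B@(3,4) -> caps B=0 W=0
Move 4: W@(4,4) -> caps B=0 W=0
Move 5: B@(4,2) -> caps B=0 W=0
Move 6: W@(0,1) -> caps B=0 W=0
Move 7: B@(4,3) -> caps B=1 W=0
Move 8: W@(3,1) -> caps B=1 W=0
Move 9: B@(2,0) -> caps B=1 W=0
Move 10: W@(1,1) -> caps B=1 W=0

Answer: 1 0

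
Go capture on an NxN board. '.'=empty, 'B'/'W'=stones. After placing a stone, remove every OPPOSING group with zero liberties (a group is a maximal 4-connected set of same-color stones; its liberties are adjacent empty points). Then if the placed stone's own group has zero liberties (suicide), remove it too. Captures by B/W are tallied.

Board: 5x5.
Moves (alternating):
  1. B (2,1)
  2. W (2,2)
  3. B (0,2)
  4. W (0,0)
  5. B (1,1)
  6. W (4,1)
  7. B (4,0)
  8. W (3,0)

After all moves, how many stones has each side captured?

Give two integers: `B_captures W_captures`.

Move 1: B@(2,1) -> caps B=0 W=0
Move 2: W@(2,2) -> caps B=0 W=0
Move 3: B@(0,2) -> caps B=0 W=0
Move 4: W@(0,0) -> caps B=0 W=0
Move 5: B@(1,1) -> caps B=0 W=0
Move 6: W@(4,1) -> caps B=0 W=0
Move 7: B@(4,0) -> caps B=0 W=0
Move 8: W@(3,0) -> caps B=0 W=1

Answer: 0 1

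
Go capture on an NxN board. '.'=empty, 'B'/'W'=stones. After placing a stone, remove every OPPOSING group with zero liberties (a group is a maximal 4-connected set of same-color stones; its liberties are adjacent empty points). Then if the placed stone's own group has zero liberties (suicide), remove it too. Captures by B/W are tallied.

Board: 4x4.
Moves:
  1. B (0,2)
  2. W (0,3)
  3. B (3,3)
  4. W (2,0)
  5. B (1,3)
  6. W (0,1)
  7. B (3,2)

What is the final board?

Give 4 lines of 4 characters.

Answer: .WB.
...B
W...
..BB

Derivation:
Move 1: B@(0,2) -> caps B=0 W=0
Move 2: W@(0,3) -> caps B=0 W=0
Move 3: B@(3,3) -> caps B=0 W=0
Move 4: W@(2,0) -> caps B=0 W=0
Move 5: B@(1,3) -> caps B=1 W=0
Move 6: W@(0,1) -> caps B=1 W=0
Move 7: B@(3,2) -> caps B=1 W=0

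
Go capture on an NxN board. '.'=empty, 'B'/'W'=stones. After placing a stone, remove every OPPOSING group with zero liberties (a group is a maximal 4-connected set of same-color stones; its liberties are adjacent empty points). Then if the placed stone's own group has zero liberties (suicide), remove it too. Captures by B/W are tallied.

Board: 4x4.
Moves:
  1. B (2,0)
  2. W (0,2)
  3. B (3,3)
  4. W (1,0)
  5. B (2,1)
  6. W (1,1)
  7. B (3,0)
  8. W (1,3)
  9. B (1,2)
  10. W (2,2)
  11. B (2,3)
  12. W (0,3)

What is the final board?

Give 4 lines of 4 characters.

Answer: ..WW
WW.W
BBWB
B..B

Derivation:
Move 1: B@(2,0) -> caps B=0 W=0
Move 2: W@(0,2) -> caps B=0 W=0
Move 3: B@(3,3) -> caps B=0 W=0
Move 4: W@(1,0) -> caps B=0 W=0
Move 5: B@(2,1) -> caps B=0 W=0
Move 6: W@(1,1) -> caps B=0 W=0
Move 7: B@(3,0) -> caps B=0 W=0
Move 8: W@(1,3) -> caps B=0 W=0
Move 9: B@(1,2) -> caps B=0 W=0
Move 10: W@(2,2) -> caps B=0 W=1
Move 11: B@(2,3) -> caps B=0 W=1
Move 12: W@(0,3) -> caps B=0 W=1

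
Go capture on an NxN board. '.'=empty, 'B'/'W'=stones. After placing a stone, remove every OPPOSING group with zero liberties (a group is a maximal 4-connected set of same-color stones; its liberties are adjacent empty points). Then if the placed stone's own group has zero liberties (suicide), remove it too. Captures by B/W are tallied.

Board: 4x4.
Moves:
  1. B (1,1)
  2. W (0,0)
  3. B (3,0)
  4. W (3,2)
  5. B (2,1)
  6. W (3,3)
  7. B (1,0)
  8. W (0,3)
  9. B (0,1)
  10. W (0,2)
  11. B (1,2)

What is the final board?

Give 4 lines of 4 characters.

Answer: .BWW
BBB.
.B..
B.WW

Derivation:
Move 1: B@(1,1) -> caps B=0 W=0
Move 2: W@(0,0) -> caps B=0 W=0
Move 3: B@(3,0) -> caps B=0 W=0
Move 4: W@(3,2) -> caps B=0 W=0
Move 5: B@(2,1) -> caps B=0 W=0
Move 6: W@(3,3) -> caps B=0 W=0
Move 7: B@(1,0) -> caps B=0 W=0
Move 8: W@(0,3) -> caps B=0 W=0
Move 9: B@(0,1) -> caps B=1 W=0
Move 10: W@(0,2) -> caps B=1 W=0
Move 11: B@(1,2) -> caps B=1 W=0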